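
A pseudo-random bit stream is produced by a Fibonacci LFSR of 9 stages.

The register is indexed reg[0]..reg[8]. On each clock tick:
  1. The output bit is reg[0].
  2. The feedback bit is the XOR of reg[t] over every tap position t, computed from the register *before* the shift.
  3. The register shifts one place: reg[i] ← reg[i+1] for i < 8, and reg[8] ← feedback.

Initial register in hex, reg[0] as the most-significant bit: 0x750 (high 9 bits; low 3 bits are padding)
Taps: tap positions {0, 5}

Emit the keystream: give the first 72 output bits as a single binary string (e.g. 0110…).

011101010110110001110001001010100011011001111100111100010110111001010010

k : reg_k → out_k, fb_k
0: 011101010 → 0, fb=1
1: 111010101 → 1, fb=1
2: 110101011 → 1, fb=0
3: 101010110 → 1, fb=1
4: 010101101 → 0, fb=1
5: 101011011 → 1, fb=0
6: 010110110 → 0, fb=0
7: 101101100 → 1, fb=0
8: 011011000 → 0, fb=1
9: 110110001 → 1, fb=1
10: 101100011 → 1, fb=1
11: 011000111 → 0, fb=0
12: 110001110 → 1, fb=0
13: 100011100 → 1, fb=0
14: 000111000 → 0, fb=1
15: 001110001 → 0, fb=0
16: 011100010 → 0, fb=0
17: 111000100 → 1, fb=1
18: 110001001 → 1, fb=0
19: 100010010 → 1, fb=1
20: 000100101 → 0, fb=0
21: 001001010 → 0, fb=1
22: 010010101 → 0, fb=0
23: 100101010 → 1, fb=0
24: 001010100 → 0, fb=0
25: 010101000 → 0, fb=1
26: 101010001 → 1, fb=1
27: 010100011 → 0, fb=0
28: 101000110 → 1, fb=1
29: 010001101 → 0, fb=1
30: 100011011 → 1, fb=0
31: 000110110 → 0, fb=0
32: 001101100 → 0, fb=1
33: 011011001 → 0, fb=1
34: 110110011 → 1, fb=1
35: 101100111 → 1, fb=1
36: 011001111 → 0, fb=1
37: 110011111 → 1, fb=0
38: 100111110 → 1, fb=0
39: 001111100 → 0, fb=1
40: 011111001 → 0, fb=1
41: 111110011 → 1, fb=1
42: 111100111 → 1, fb=1
43: 111001111 → 1, fb=0
44: 110011110 → 1, fb=0
45: 100111100 → 1, fb=0
46: 001111000 → 0, fb=1
47: 011110001 → 0, fb=0
48: 111100010 → 1, fb=1
49: 111000101 → 1, fb=1
50: 110001011 → 1, fb=0
51: 100010110 → 1, fb=1
52: 000101101 → 0, fb=1
53: 001011011 → 0, fb=1
54: 010110111 → 0, fb=0
55: 101101110 → 1, fb=0
56: 011011100 → 0, fb=1
57: 110111001 → 1, fb=0
58: 101110010 → 1, fb=1
59: 011100101 → 0, fb=0
60: 111001010 → 1, fb=0
61: 110010100 → 1, fb=1
62: 100101001 → 1, fb=0
63: 001010010 → 0, fb=0
64: 010100100 → 0, fb=0
65: 101001000 → 1, fb=0
66: 010010000 → 0, fb=0
67: 100100000 → 1, fb=1
68: 001000001 → 0, fb=0
69: 010000010 → 0, fb=0
70: 100000100 → 1, fb=1
71: 000001001 → 0, fb=1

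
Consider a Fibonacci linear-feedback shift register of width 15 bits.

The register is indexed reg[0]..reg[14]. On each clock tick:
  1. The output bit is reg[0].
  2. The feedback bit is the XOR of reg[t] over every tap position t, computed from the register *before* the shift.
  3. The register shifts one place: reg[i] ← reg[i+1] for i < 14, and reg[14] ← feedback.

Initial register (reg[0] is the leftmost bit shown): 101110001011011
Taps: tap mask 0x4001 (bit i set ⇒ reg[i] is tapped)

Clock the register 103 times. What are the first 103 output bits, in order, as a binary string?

1011100010110110010111100100100011010111000111101100101111010110111001010011011010001100010010011110111

k : reg_k → out_k, fb_k
0: 101110001011011 → 1, fb=0
1: 011100010110110 → 0, fb=0
2: 111000101101100 → 1, fb=1
3: 110001011011001 → 1, fb=0
4: 100010110110010 → 1, fb=1
5: 000101101100101 → 0, fb=1
6: 001011011001011 → 0, fb=1
7: 010110110010111 → 0, fb=1
8: 101101100101111 → 1, fb=0
9: 011011001011110 → 0, fb=0
10: 110110010111100 → 1, fb=1
11: 101100101111001 → 1, fb=0
12: 011001011110010 → 0, fb=0
13: 110010111100100 → 1, fb=1
14: 100101111001001 → 1, fb=0
15: 001011110010010 → 0, fb=0
16: 010111100100100 → 0, fb=0
17: 101111001001000 → 1, fb=1
18: 011110010010001 → 0, fb=1
19: 111100100100011 → 1, fb=0
20: 111001001000110 → 1, fb=1
21: 110010010001101 → 1, fb=0
22: 100100100011010 → 1, fb=1
23: 001001000110101 → 0, fb=1
24: 010010001101011 → 0, fb=1
25: 100100011010111 → 1, fb=0
26: 001000110101110 → 0, fb=0
27: 010001101011100 → 0, fb=0
28: 100011010111000 → 1, fb=1
29: 000110101110001 → 0, fb=1
30: 001101011100011 → 0, fb=1
31: 011010111000111 → 0, fb=1
32: 110101110001111 → 1, fb=0
33: 101011100011110 → 1, fb=1
34: 010111000111101 → 0, fb=1
35: 101110001111011 → 1, fb=0
36: 011100011110110 → 0, fb=0
37: 111000111101100 → 1, fb=1
38: 110001111011001 → 1, fb=0
39: 100011110110010 → 1, fb=1
40: 000111101100101 → 0, fb=1
41: 001111011001011 → 0, fb=1
42: 011110110010111 → 0, fb=1
43: 111101100101111 → 1, fb=0
44: 111011001011110 → 1, fb=1
45: 110110010111101 → 1, fb=0
46: 101100101111010 → 1, fb=1
47: 011001011110101 → 0, fb=1
48: 110010111101011 → 1, fb=0
49: 100101111010110 → 1, fb=1
50: 001011110101101 → 0, fb=1
51: 010111101011011 → 0, fb=1
52: 101111010110111 → 1, fb=0
53: 011110101101110 → 0, fb=0
54: 111101011011100 → 1, fb=1
55: 111010110111001 → 1, fb=0
56: 110101101110010 → 1, fb=1
57: 101011011100101 → 1, fb=0
58: 010110111001010 → 0, fb=0
59: 101101110010100 → 1, fb=1
60: 011011100101001 → 0, fb=1
61: 110111001010011 → 1, fb=0
62: 101110010100110 → 1, fb=1
63: 011100101001101 → 0, fb=1
64: 111001010011011 → 1, fb=0
65: 110010100110110 → 1, fb=1
66: 100101001101101 → 1, fb=0
67: 001010011011010 → 0, fb=0
68: 010100110110100 → 0, fb=0
69: 101001101101000 → 1, fb=1
70: 010011011010001 → 0, fb=1
71: 100110110100011 → 1, fb=0
72: 001101101000110 → 0, fb=0
73: 011011010001100 → 0, fb=0
74: 110110100011000 → 1, fb=1
75: 101101000110001 → 1, fb=0
76: 011010001100010 → 0, fb=0
77: 110100011000100 → 1, fb=1
78: 101000110001001 → 1, fb=0
79: 010001100010010 → 0, fb=0
80: 100011000100100 → 1, fb=1
81: 000110001001001 → 0, fb=1
82: 001100010010011 → 0, fb=1
83: 011000100100111 → 0, fb=1
84: 110001001001111 → 1, fb=0
85: 100010010011110 → 1, fb=1
86: 000100100111101 → 0, fb=1
87: 001001001111011 → 0, fb=1
88: 010010011110111 → 0, fb=1
89: 100100111101111 → 1, fb=0
90: 001001111011110 → 0, fb=0
91: 010011110111100 → 0, fb=0
92: 100111101111000 → 1, fb=1
93: 001111011110001 → 0, fb=1
94: 011110111100011 → 0, fb=1
95: 111101111000111 → 1, fb=0
96: 111011110001110 → 1, fb=1
97: 110111100011101 → 1, fb=0
98: 101111000111010 → 1, fb=1
99: 011110001110101 → 0, fb=1
100: 111100011101011 → 1, fb=0
101: 111000111010110 → 1, fb=1
102: 110001110101101 → 1, fb=0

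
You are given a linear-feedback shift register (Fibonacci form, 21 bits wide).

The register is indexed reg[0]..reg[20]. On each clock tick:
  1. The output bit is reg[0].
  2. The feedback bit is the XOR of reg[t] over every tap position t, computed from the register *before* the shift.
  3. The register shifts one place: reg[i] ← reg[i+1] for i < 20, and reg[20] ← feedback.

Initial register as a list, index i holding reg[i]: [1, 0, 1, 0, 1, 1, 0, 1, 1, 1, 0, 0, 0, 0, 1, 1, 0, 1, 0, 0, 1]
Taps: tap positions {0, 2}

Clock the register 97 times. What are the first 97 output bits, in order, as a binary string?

1010110111000011010010001101011001110011010111000111110111110001011011000101000110100110111010001

tick  register→output (feedback)
  0  101011011100001101001→1 (0)
  1  010110111000011010010→0 (0)
  2  101101110000110100100→1 (0)
  3  011011100001101001000→0 (1)
  4  110111000011010010001→1 (1)
  5  101110000110100100011→1 (0)
  6  011100001101001000110→0 (1)
  7  111000011010010001101→1 (0)
  8  110000110100100011010→1 (1)
  9  100001101001000110101→1 (1)
 10  000011010010001101011→0 (0)
 11  000110100100011010110→0 (0)
 12  001101001000110101100→0 (1)
 13  011010010001101011001→0 (1)
 14  110100100011010110011→1 (1)
 15  101001000110101100111→1 (0)
 16  010010001101011001110→0 (0)
 17  100100011010110011100→1 (1)
 18  001000110101100111001→0 (1)
 19  010001101011001110011→0 (0)
 20  100011010110011100110→1 (1)
 21  000110101100111001101→0 (0)
 22  001101011001110011010→0 (1)
 23  011010110011100110101→0 (1)
 24  110101100111001101011→1 (1)
 25  101011001110011010111→1 (0)
 26  010110011100110101110→0 (0)
 27  101100111001101011100→1 (0)
 28  011001110011010111000→0 (1)
 29  110011100110101110001→1 (1)
 30  100111001101011100011→1 (1)
 31  001110011010111000111→0 (1)
 32  011100110101110001111→0 (1)
 33  111001101011100011111→1 (0)
 34  110011010111000111110→1 (1)
 35  100110101110001111101→1 (1)
 36  001101011100011111011→0 (1)
 37  011010111000111110111→0 (1)
 38  110101110001111101111→1 (1)
 39  101011100011111011111→1 (0)
 40  010111000111110111110→0 (0)
 41  101110001111101111100→1 (0)
 42  011100011111011111000→0 (1)
 43  111000111110111110001→1 (0)
 44  110001111101111100010→1 (1)
 45  100011111011111000101→1 (1)
 46  000111110111110001011→0 (0)
 47  001111101111100010110→0 (1)
 48  011111011111000101101→0 (1)
 49  111110111110001011011→1 (0)
 50  111101111100010110110→1 (0)
 51  111011111000101101100→1 (0)
 52  110111110001011011000→1 (1)
 53  101111100010110110001→1 (0)
 54  011111000101101100010→0 (1)
 55  111110001011011000101→1 (0)
 56  111100010110110001010→1 (0)
 57  111000101101100010100→1 (0)
 58  110001011011000101000→1 (1)
 59  100010110110001010001→1 (1)
 60  000101101100010100011→0 (0)
 61  001011011000101000110→0 (1)
 62  010110110001010001101→0 (0)
 63  101101100010100011010→1 (0)
 64  011011000101000110100→0 (1)
 65  110110001010001101001→1 (1)
 66  101100010100011010011→1 (0)
 67  011000101000110100110→0 (1)
 68  110001010001101001101→1 (1)
 69  100010100011010011011→1 (1)
 70  000101000110100110111→0 (0)
 71  001010001101001101110→0 (1)
 72  010100011010011011101→0 (0)
 73  101000110100110111010→1 (0)
 74  010001101001101110100→0 (0)
 75  100011010011011101000→1 (1)
 76  000110100110111010001→0 (0)
 77  001101001101110100010→0 (1)
 78  011010011011101000101→0 (1)
 79  110100110111010001011→1 (1)
 80  101001101110100010111→1 (0)
 81  010011011101000101110→0 (0)
 82  100110111010001011100→1 (1)
 83  001101110100010111001→0 (1)
 84  011011101000101110011→0 (1)
 85  110111010001011100111→1 (1)
 86  101110100010111001111→1 (0)
 87  011101000101110011110→0 (1)
 88  111010001011100111101→1 (0)
 89  110100010111001111010→1 (1)
 90  101000101110011110101→1 (0)
 91  010001011100111101010→0 (0)
 92  100010111001111010100→1 (1)
 93  000101110011110101001→0 (0)
 94  001011100111101010010→0 (1)
 95  010111001111010100101→0 (0)
 96  101110011110101001010→1 (0)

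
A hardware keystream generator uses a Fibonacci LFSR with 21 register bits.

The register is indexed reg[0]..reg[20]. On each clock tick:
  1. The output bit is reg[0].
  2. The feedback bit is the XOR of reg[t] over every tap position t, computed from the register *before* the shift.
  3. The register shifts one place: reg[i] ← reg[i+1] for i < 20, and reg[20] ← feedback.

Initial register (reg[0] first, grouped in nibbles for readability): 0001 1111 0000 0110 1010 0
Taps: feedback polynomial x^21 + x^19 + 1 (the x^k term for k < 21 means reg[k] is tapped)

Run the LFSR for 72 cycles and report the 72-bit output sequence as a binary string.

k : reg_k → out_k, fb_k
0: 000111110000011010100 → 0, fb=0
1: 001111100000110101000 → 0, fb=0
2: 011111000001101010000 → 0, fb=0
3: 111110000011010100000 → 1, fb=1
4: 111100000110101000001 → 1, fb=1
5: 111000001101010000011 → 1, fb=0
6: 110000011010100000110 → 1, fb=0
7: 100000110101000001100 → 1, fb=1
8: 000001101010000011001 → 0, fb=0
9: 000011010100000110010 → 0, fb=1
10: 000110101000001100101 → 0, fb=0
11: 001101010000011001010 → 0, fb=1
12: 011010100000110010101 → 0, fb=0
13: 110101000001100101010 → 1, fb=0
14: 101010000011001010100 → 1, fb=1
15: 010100000110010101001 → 0, fb=0
16: 101000001100101010010 → 1, fb=0
17: 010000011001010100100 → 0, fb=0
18: 100000110010101001000 → 1, fb=1
19: 000001100101010010001 → 0, fb=0
20: 000011001010100100010 → 0, fb=1
21: 000110010101001000101 → 0, fb=0
22: 001100101010010001010 → 0, fb=1
23: 011001010100100010101 → 0, fb=0
24: 110010101001000101010 → 1, fb=0
25: 100101010010001010100 → 1, fb=1
26: 001010100100010101001 → 0, fb=0
27: 010101001000101010010 → 0, fb=1
28: 101010010001010100101 → 1, fb=1
29: 010100100010101001011 → 0, fb=1
30: 101001000101010010111 → 1, fb=0
31: 010010001010100101110 → 0, fb=1
32: 100100010101001011101 → 1, fb=1
33: 001000101010010111011 → 0, fb=1
34: 010001010100101110111 → 0, fb=1
35: 100010101001011101111 → 1, fb=0
36: 000101010010111011110 → 0, fb=1
37: 001010100101110111101 → 0, fb=0
38: 010101001011101111010 → 0, fb=1
39: 101010010111011110101 → 1, fb=1
40: 010100101110111101011 → 0, fb=1
41: 101001011101111010111 → 1, fb=0
42: 010010111011110101110 → 0, fb=1
43: 100101110111101011101 → 1, fb=1
44: 001011101111010111011 → 0, fb=1
45: 010111011110101110111 → 0, fb=1
46: 101110111101011101111 → 1, fb=0
47: 011101111010111011110 → 0, fb=1
48: 111011110101110111101 → 1, fb=1
49: 110111101011101111011 → 1, fb=0
50: 101111010111011110110 → 1, fb=0
51: 011110101110111101100 → 0, fb=0
52: 111101011101111011000 → 1, fb=1
53: 111010111011110110001 → 1, fb=1
54: 110101110111101100011 → 1, fb=0
55: 101011101111011000110 → 1, fb=0
56: 010111011110110001100 → 0, fb=0
57: 101110111101100011000 → 1, fb=1
58: 011101111011000110001 → 0, fb=0
59: 111011110110001100010 → 1, fb=0
60: 110111101100011000100 → 1, fb=1
61: 101111011000110001001 → 1, fb=1
62: 011110110001100010011 → 0, fb=1
63: 111101100011000100111 → 1, fb=0
64: 111011000110001001110 → 1, fb=0
65: 110110001100010011100 → 1, fb=1
66: 101100011000100111001 → 1, fb=1
67: 011000110001001110011 → 0, fb=1
68: 110001100010011100111 → 1, fb=0
69: 100011000100111001110 → 1, fb=0
70: 000110001001110011100 → 0, fb=0
71: 001100010011100111000 → 0, fb=0

000111110000011010100000110010101001000101010010111011110101110111101100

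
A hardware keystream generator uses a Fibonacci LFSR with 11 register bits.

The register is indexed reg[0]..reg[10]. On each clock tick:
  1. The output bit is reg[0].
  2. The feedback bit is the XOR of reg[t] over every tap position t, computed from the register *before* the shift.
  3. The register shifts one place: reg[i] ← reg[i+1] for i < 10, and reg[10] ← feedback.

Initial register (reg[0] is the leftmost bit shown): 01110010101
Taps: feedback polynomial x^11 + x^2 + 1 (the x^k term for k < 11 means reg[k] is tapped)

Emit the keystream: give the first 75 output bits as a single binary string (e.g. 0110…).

011100101011011100001101011001110001111101101100010110111010011010100111100

step | reg (before) | out | fb
   0 | 01110010101 | 0 | 1
   1 | 11100101011 | 1 | 0
   2 | 11001010110 | 1 | 1
   3 | 10010101101 | 1 | 1
   4 | 00101011011 | 0 | 1
   5 | 01010110111 | 0 | 0
   6 | 10101101110 | 1 | 0
   7 | 01011011100 | 0 | 0
   8 | 10110111000 | 1 | 0
   9 | 01101110000 | 0 | 1
  10 | 11011100001 | 1 | 1
  11 | 10111000011 | 1 | 0
  12 | 01110000110 | 0 | 1
  13 | 11100001101 | 1 | 0
  14 | 11000011010 | 1 | 1
  15 | 10000110101 | 1 | 1
  16 | 00001101011 | 0 | 0
  17 | 00011010110 | 0 | 0
  18 | 00110101100 | 0 | 1
  19 | 01101011001 | 0 | 1
  20 | 11010110011 | 1 | 1
  21 | 10101100111 | 1 | 0
  22 | 01011001110 | 0 | 0
  23 | 10110011100 | 1 | 0
  24 | 01100111000 | 0 | 1
  25 | 11001110001 | 1 | 1
  26 | 10011100011 | 1 | 1
  27 | 00111000111 | 0 | 1
  28 | 01110001111 | 0 | 1
  29 | 11100011111 | 1 | 0
  30 | 11000111110 | 1 | 1
  31 | 10001111101 | 1 | 1
  32 | 00011111011 | 0 | 0
  33 | 00111110110 | 0 | 1
  34 | 01111101101 | 0 | 1
  35 | 11111011011 | 1 | 0
  36 | 11110110110 | 1 | 0
  37 | 11101101100 | 1 | 0
  38 | 11011011000 | 1 | 1
  39 | 10110110001 | 1 | 0
  40 | 01101100010 | 0 | 1
  41 | 11011000101 | 1 | 1
  42 | 10110001011 | 1 | 0
  43 | 01100010110 | 0 | 1
  44 | 11000101101 | 1 | 1
  45 | 10001011011 | 1 | 1
  46 | 00010110111 | 0 | 0
  47 | 00101101110 | 0 | 1
  48 | 01011011101 | 0 | 0
  49 | 10110111010 | 1 | 0
  50 | 01101110100 | 0 | 1
  51 | 11011101001 | 1 | 1
  52 | 10111010011 | 1 | 0
  53 | 01110100110 | 0 | 1
  54 | 11101001101 | 1 | 0
  55 | 11010011010 | 1 | 1
  56 | 10100110101 | 1 | 0
  57 | 01001101010 | 0 | 0
  58 | 10011010100 | 1 | 1
  59 | 00110101001 | 0 | 1
  60 | 01101010011 | 0 | 1
  61 | 11010100111 | 1 | 1
  62 | 10101001111 | 1 | 0
  63 | 01010011110 | 0 | 0
  64 | 10100111100 | 1 | 0
  65 | 01001111000 | 0 | 0
  66 | 10011110000 | 1 | 1
  67 | 00111100001 | 0 | 1
  68 | 01111000011 | 0 | 1
  69 | 11110000111 | 1 | 0
  70 | 11100001110 | 1 | 0
  71 | 11000011100 | 1 | 1
  72 | 10000111001 | 1 | 1
  73 | 00001110011 | 0 | 0
  74 | 00011100110 | 0 | 0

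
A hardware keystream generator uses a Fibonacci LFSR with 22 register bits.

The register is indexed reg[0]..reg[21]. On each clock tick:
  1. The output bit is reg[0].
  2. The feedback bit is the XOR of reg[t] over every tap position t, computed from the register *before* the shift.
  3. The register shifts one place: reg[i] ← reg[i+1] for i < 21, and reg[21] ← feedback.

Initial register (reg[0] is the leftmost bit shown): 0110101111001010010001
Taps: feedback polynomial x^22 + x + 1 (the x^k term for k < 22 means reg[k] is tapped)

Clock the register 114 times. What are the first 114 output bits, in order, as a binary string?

011010111100101001000110111100010111101100101100010011100011010111010011010010010111100111010111011011100010100111

tick  register→output (feedback)
  0  0110101111001010010001→0 (1)
  1  1101011110010100100011→1 (0)
  2  1010111100101001000110→1 (1)
  3  0101111001010010001101→0 (1)
  4  1011110010100100011011→1 (1)
  5  0111100101001000110111→0 (1)
  6  1111001010010001101111→1 (0)
  7  1110010100100011011110→1 (0)
  8  1100101001000110111100→1 (0)
  9  1001010010001101111000→1 (1)
 10  0010100100011011110001→0 (0)
 11  0101001000110111100010→0 (1)
 12  1010010001101111000101→1 (1)
 13  0100100011011110001011→0 (1)
 14  1001000110111100010111→1 (1)
 15  0010001101111000101111→0 (0)
 16  0100011011110001011110→0 (1)
 17  1000110111100010111101→1 (1)
 18  0001101111000101111011→0 (0)
 19  0011011110001011110110→0 (0)
 20  0110111100010111101100→0 (1)
 21  1101111000101111011001→1 (0)
 22  1011110001011110110010→1 (1)
 23  0111100010111101100101→0 (1)
 24  1111000101111011001011→1 (0)
 25  1110001011110110010110→1 (0)
 26  1100010111101100101100→1 (0)
 27  1000101111011001011000→1 (1)
 28  0001011110110010110001→0 (0)
 29  0010111101100101100010→0 (0)
 30  0101111011001011000100→0 (1)
 31  1011110110010110001001→1 (1)
 32  0111101100101100010011→0 (1)
 33  1111011001011000100111→1 (0)
 34  1110110010110001001110→1 (0)
 35  1101100101100010011100→1 (0)
 36  1011001011000100111000→1 (1)
 37  0110010110001001110001→0 (1)
 38  1100101100010011100011→1 (0)
 39  1001011000100111000110→1 (1)
 40  0010110001001110001101→0 (0)
 41  0101100010011100011010→0 (1)
 42  1011000100111000110101→1 (1)
 43  0110001001110001101011→0 (1)
 44  1100010011100011010111→1 (0)
 45  1000100111000110101110→1 (1)
 46  0001001110001101011101→0 (0)
 47  0010011100011010111010→0 (0)
 48  0100111000110101110100→0 (1)
 49  1001110001101011101001→1 (1)
 50  0011100011010111010011→0 (0)
 51  0111000110101110100110→0 (1)
 52  1110001101011101001101→1 (0)
 53  1100011010111010011010→1 (0)
 54  1000110101110100110100→1 (1)
 55  0001101011101001101001→0 (0)
 56  0011010111010011010010→0 (0)
 57  0110101110100110100100→0 (1)
 58  1101011101001101001001→1 (0)
 59  1010111010011010010010→1 (1)
 60  0101110100110100100101→0 (1)
 61  1011101001101001001011→1 (1)
 62  0111010011010010010111→0 (1)
 63  1110100110100100101111→1 (0)
 64  1101001101001001011110→1 (0)
 65  1010011010010010111100→1 (1)
 66  0100110100100101111001→0 (1)
 67  1001101001001011110011→1 (1)
 68  0011010010010111100111→0 (0)
 69  0110100100101111001110→0 (1)
 70  1101001001011110011101→1 (0)
 71  1010010010111100111010→1 (1)
 72  0100100101111001110101→0 (1)
 73  1001001011110011101011→1 (1)
 74  0010010111100111010111→0 (0)
 75  0100101111001110101110→0 (1)
 76  1001011110011101011101→1 (1)
 77  0010111100111010111011→0 (0)
 78  0101111001110101110110→0 (1)
 79  1011110011101011101101→1 (1)
 80  0111100111010111011011→0 (1)
 81  1111001110101110110111→1 (0)
 82  1110011101011101101110→1 (0)
 83  1100111010111011011100→1 (0)
 84  1001110101110110111000→1 (1)
 85  0011101011101101110001→0 (0)
 86  0111010111011011100010→0 (1)
 87  1110101110110111000101→1 (0)
 88  1101011101101110001010→1 (0)
 89  1010111011011100010100→1 (1)
 90  0101110110111000101001→0 (1)
 91  1011101101110001010011→1 (1)
 92  0111011011100010100111→0 (1)
 93  1110110111000101001111→1 (0)
 94  1101101110001010011110→1 (0)
 95  1011011100010100111100→1 (1)
 96  0110111000101001111001→0 (1)
 97  1101110001010011110011→1 (0)
 98  1011100010100111100110→1 (1)
 99  0111000101001111001101→0 (1)
100  1110001010011110011011→1 (0)
101  1100010100111100110110→1 (0)
102  1000101001111001101100→1 (1)
103  0001010011110011011001→0 (0)
104  0010100111100110110010→0 (0)
105  0101001111001101100100→0 (1)
106  1010011110011011001001→1 (1)
107  0100111100110110010011→0 (1)
108  1001111001101100100111→1 (1)
109  0011110011011001001111→0 (0)
110  0111100110110010011110→0 (1)
111  1111001101100100111101→1 (0)
112  1110011011001001111010→1 (0)
113  1100110110010011110100→1 (0)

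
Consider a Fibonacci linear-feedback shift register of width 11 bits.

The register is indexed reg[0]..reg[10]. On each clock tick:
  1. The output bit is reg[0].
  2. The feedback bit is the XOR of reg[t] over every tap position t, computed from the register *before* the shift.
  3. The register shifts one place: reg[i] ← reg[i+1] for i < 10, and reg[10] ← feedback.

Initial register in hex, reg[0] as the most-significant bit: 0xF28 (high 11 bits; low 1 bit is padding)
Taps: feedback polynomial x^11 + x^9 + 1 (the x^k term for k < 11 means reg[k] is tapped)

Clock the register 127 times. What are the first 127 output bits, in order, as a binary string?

step | reg (before) | out | fb
   0 | 11110010100 | 1 | 1
   1 | 11100101001 | 1 | 1
   2 | 11001010011 | 1 | 0
   3 | 10010100110 | 1 | 0
   4 | 00101001100 | 0 | 0
   5 | 01010011000 | 0 | 0
   6 | 10100110000 | 1 | 1
   7 | 01001100001 | 0 | 0
   8 | 10011000010 | 1 | 0
   9 | 00110000100 | 0 | 0
  10 | 01100001000 | 0 | 0
  11 | 11000010000 | 1 | 1
  12 | 10000100001 | 1 | 1
  13 | 00001000011 | 0 | 1
  14 | 00010000111 | 0 | 1
  15 | 00100001111 | 0 | 1
  16 | 01000011111 | 0 | 1
  17 | 10000111111 | 1 | 0
  18 | 00001111110 | 0 | 1
  19 | 00011111101 | 0 | 0
  20 | 00111111010 | 0 | 1
  21 | 01111110101 | 0 | 0
  22 | 11111101010 | 1 | 0
  23 | 11111010100 | 1 | 1
  24 | 11110101001 | 1 | 1
  25 | 11101010011 | 1 | 0
  26 | 11010100110 | 1 | 0
  27 | 10101001100 | 1 | 1
  28 | 01010011001 | 0 | 0
  29 | 10100110010 | 1 | 0
  30 | 01001100100 | 0 | 0
  31 | 10011001000 | 1 | 1
  32 | 00110010001 | 0 | 0
  33 | 01100100010 | 0 | 1
  34 | 11001000101 | 1 | 1
  35 | 10010001011 | 1 | 0
  36 | 00100010110 | 0 | 1
  37 | 01000101101 | 0 | 0
  38 | 10001011010 | 1 | 0
  39 | 00010110100 | 0 | 0
  40 | 00101101000 | 0 | 0
  41 | 01011010000 | 0 | 0
  42 | 10110100000 | 1 | 1
  43 | 01101000001 | 0 | 0
  44 | 11010000010 | 1 | 0
  45 | 10100000100 | 1 | 1
  46 | 01000001001 | 0 | 0
  47 | 10000010010 | 1 | 0
  48 | 00000100100 | 0 | 0
  49 | 00001001000 | 0 | 0
  50 | 00010010000 | 0 | 0
  51 | 00100100000 | 0 | 0
  52 | 01001000000 | 0 | 0
  53 | 10010000000 | 1 | 1
  54 | 00100000001 | 0 | 0
  55 | 01000000010 | 0 | 1
  56 | 10000000101 | 1 | 1
  57 | 00000001011 | 0 | 1
  58 | 00000010111 | 0 | 1
  59 | 00000101111 | 0 | 1
  60 | 00001011111 | 0 | 1
  61 | 00010111111 | 0 | 1
  62 | 00101111111 | 0 | 1
  63 | 01011111111 | 0 | 1
  64 | 10111111111 | 1 | 0
  65 | 01111111110 | 0 | 1
  66 | 11111111101 | 1 | 1
  67 | 11111111011 | 1 | 0
  68 | 11111110110 | 1 | 0
  69 | 11111101100 | 1 | 1
  70 | 11111011001 | 1 | 1
  71 | 11110110011 | 1 | 0
  72 | 11101100110 | 1 | 0
  73 | 11011001100 | 1 | 1
  74 | 10110011001 | 1 | 1
  75 | 01100110011 | 0 | 1
  76 | 11001100111 | 1 | 0
  77 | 10011001110 | 1 | 0
  78 | 00110011100 | 0 | 0
  79 | 01100111000 | 0 | 0
  80 | 11001110000 | 1 | 1
  81 | 10011100001 | 1 | 1
  82 | 00111000011 | 0 | 1
  83 | 01110000111 | 0 | 1
  84 | 11100001111 | 1 | 0
  85 | 11000011110 | 1 | 0
  86 | 10000111100 | 1 | 1
  87 | 00001111001 | 0 | 0
  88 | 00011110010 | 0 | 1
  89 | 00111100101 | 0 | 0
  90 | 01111001010 | 0 | 1
  91 | 11110010101 | 1 | 1
  92 | 11100101011 | 1 | 0
  93 | 11001010110 | 1 | 0
  94 | 10010101100 | 1 | 1
  95 | 00101011001 | 0 | 0
  96 | 01010110010 | 0 | 1
  97 | 10101100101 | 1 | 1
  98 | 01011001011 | 0 | 1
  99 | 10110010111 | 1 | 0
 100 | 01100101110 | 0 | 1
 101 | 11001011101 | 1 | 1
 102 | 10010111011 | 1 | 0
 103 | 00101110110 | 0 | 1
 104 | 01011101101 | 0 | 0
 105 | 10111011010 | 1 | 0
 106 | 01110110100 | 0 | 0
 107 | 11101101000 | 1 | 1
 108 | 11011010001 | 1 | 1
 109 | 10110100011 | 1 | 0
 110 | 01101000110 | 0 | 1
 111 | 11010001101 | 1 | 1
 112 | 10100011011 | 1 | 0
 113 | 01000110110 | 0 | 1
 114 | 10001101101 | 1 | 1
 115 | 00011011011 | 0 | 1
 116 | 00110110111 | 0 | 1
 117 | 01101101111 | 0 | 1
 118 | 11011011111 | 1 | 0
 119 | 10110111110 | 1 | 0
 120 | 01101111100 | 0 | 0
 121 | 11011111000 | 1 | 1
 122 | 10111110001 | 1 | 1
 123 | 01111100011 | 0 | 1
 124 | 11111000111 | 1 | 0
 125 | 11110001110 | 1 | 0
 126 | 11100011100 | 1 | 1

1111001010011000010000111111010100110010001011010000010010000000101111111110110011001110000111100101011001011101101000110110111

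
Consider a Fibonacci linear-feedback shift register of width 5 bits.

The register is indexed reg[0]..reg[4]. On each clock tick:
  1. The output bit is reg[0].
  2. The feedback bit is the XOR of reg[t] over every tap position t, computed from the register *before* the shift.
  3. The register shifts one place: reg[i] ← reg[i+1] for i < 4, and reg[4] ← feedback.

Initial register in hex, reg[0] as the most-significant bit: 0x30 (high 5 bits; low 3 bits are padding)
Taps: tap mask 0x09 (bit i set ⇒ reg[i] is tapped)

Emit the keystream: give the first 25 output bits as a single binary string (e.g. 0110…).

step | reg (before) | out | fb
   0 | 00110 | 0 | 1
   1 | 01101 | 0 | 0
   2 | 11010 | 1 | 0
   3 | 10100 | 1 | 1
   4 | 01001 | 0 | 0
   5 | 10010 | 1 | 0
   6 | 00100 | 0 | 0
   7 | 01000 | 0 | 0
   8 | 10000 | 1 | 1
   9 | 00001 | 0 | 0
  10 | 00010 | 0 | 1
  11 | 00101 | 0 | 0
  12 | 01010 | 0 | 1
  13 | 10101 | 1 | 1
  14 | 01011 | 0 | 1
  15 | 10111 | 1 | 0
  16 | 01110 | 0 | 1
  17 | 11101 | 1 | 1
  18 | 11011 | 1 | 0
  19 | 10110 | 1 | 0
  20 | 01100 | 0 | 0
  21 | 11000 | 1 | 1
  22 | 10001 | 1 | 1
  23 | 00011 | 0 | 1
  24 | 00111 | 0 | 1

0011010010000101011101100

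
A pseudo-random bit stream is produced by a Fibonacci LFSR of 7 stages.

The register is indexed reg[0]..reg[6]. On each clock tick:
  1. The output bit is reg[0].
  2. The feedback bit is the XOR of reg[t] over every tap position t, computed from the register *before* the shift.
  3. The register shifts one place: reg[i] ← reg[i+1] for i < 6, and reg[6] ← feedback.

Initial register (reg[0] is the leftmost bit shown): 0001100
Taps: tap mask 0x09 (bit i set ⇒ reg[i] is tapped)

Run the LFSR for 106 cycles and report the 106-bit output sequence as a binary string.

0001100110101001110011110110100001010101111101001010001101110001111111000011101111001011001001000000100010

step | reg (before) | out | fb
   0 | 0001100 | 0 | 1
   1 | 0011001 | 0 | 1
   2 | 0110011 | 0 | 0
   3 | 1100110 | 1 | 1
   4 | 1001101 | 1 | 0
   5 | 0011010 | 0 | 1
   6 | 0110101 | 0 | 0
   7 | 1101010 | 1 | 0
   8 | 1010100 | 1 | 1
   9 | 0101001 | 0 | 1
  10 | 1010011 | 1 | 1
  11 | 0100111 | 0 | 0
  12 | 1001110 | 1 | 0
  13 | 0011100 | 0 | 1
  14 | 0111001 | 0 | 1
  15 | 1110011 | 1 | 1
  16 | 1100111 | 1 | 1
  17 | 1001111 | 1 | 0
  18 | 0011110 | 0 | 1
  19 | 0111101 | 0 | 1
  20 | 1111011 | 1 | 0
  21 | 1110110 | 1 | 1
  22 | 1101101 | 1 | 0
  23 | 1011010 | 1 | 0
  24 | 0110100 | 0 | 0
  25 | 1101000 | 1 | 0
  26 | 1010000 | 1 | 1
  27 | 0100001 | 0 | 0
  28 | 1000010 | 1 | 1
  29 | 0000101 | 0 | 0
  30 | 0001010 | 0 | 1
  31 | 0010101 | 0 | 0
  32 | 0101010 | 0 | 1
  33 | 1010101 | 1 | 1
  34 | 0101011 | 0 | 1
  35 | 1010111 | 1 | 1
  36 | 0101111 | 0 | 1
  37 | 1011111 | 1 | 0
  38 | 0111110 | 0 | 1
  39 | 1111101 | 1 | 0
  40 | 1111010 | 1 | 0
  41 | 1110100 | 1 | 1
  42 | 1101001 | 1 | 0
  43 | 1010010 | 1 | 1
  44 | 0100101 | 0 | 0
  45 | 1001010 | 1 | 0
  46 | 0010100 | 0 | 0
  47 | 0101000 | 0 | 1
  48 | 1010001 | 1 | 1
  49 | 0100011 | 0 | 0
  50 | 1000110 | 1 | 1
  51 | 0001101 | 0 | 1
  52 | 0011011 | 0 | 1
  53 | 0110111 | 0 | 0
  54 | 1101110 | 1 | 0
  55 | 1011100 | 1 | 0
  56 | 0111000 | 0 | 1
  57 | 1110001 | 1 | 1
  58 | 1100011 | 1 | 1
  59 | 1000111 | 1 | 1
  60 | 0001111 | 0 | 1
  61 | 0011111 | 0 | 1
  62 | 0111111 | 0 | 1
  63 | 1111111 | 1 | 0
  64 | 1111110 | 1 | 0
  65 | 1111100 | 1 | 0
  66 | 1111000 | 1 | 0
  67 | 1110000 | 1 | 1
  68 | 1100001 | 1 | 1
  69 | 1000011 | 1 | 1
  70 | 0000111 | 0 | 0
  71 | 0001110 | 0 | 1
  72 | 0011101 | 0 | 1
  73 | 0111011 | 0 | 1
  74 | 1110111 | 1 | 1
  75 | 1101111 | 1 | 0
  76 | 1011110 | 1 | 0
  77 | 0111100 | 0 | 1
  78 | 1111001 | 1 | 0
  79 | 1110010 | 1 | 1
  80 | 1100101 | 1 | 1
  81 | 1001011 | 1 | 0
  82 | 0010110 | 0 | 0
  83 | 0101100 | 0 | 1
  84 | 1011001 | 1 | 0
  85 | 0110010 | 0 | 0
  86 | 1100100 | 1 | 1
  87 | 1001001 | 1 | 0
  88 | 0010010 | 0 | 0
  89 | 0100100 | 0 | 0
  90 | 1001000 | 1 | 0
  91 | 0010000 | 0 | 0
  92 | 0100000 | 0 | 0
  93 | 1000000 | 1 | 1
  94 | 0000001 | 0 | 0
  95 | 0000010 | 0 | 0
  96 | 0000100 | 0 | 0
  97 | 0001000 | 0 | 1
  98 | 0010001 | 0 | 0
  99 | 0100010 | 0 | 0
 100 | 1000100 | 1 | 1
 101 | 0001001 | 0 | 1
 102 | 0010011 | 0 | 0
 103 | 0100110 | 0 | 0
 104 | 1001100 | 1 | 0
 105 | 0011000 | 0 | 1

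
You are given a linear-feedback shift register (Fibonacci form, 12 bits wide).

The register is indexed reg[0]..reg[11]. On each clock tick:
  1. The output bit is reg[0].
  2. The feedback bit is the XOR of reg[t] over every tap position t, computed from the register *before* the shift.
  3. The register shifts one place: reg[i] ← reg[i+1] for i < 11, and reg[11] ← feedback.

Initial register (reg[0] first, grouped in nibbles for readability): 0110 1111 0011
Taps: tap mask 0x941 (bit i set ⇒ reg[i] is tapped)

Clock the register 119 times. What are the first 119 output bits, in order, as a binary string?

tick  register→output (feedback)
  0  011011110011→0 (0)
  1  110111100110→1 (0)
  2  101111001100→1 (0)
  3  011110011000→0 (1)
  4  111100110001→1 (1)
  5  111001100011→1 (1)
  6  110011000111→1 (0)
  7  100110001110→1 (0)
  8  001100011100→0 (1)
  9  011000111001→0 (1)
 10  110001110011→1 (1)
 11  100011100111→1 (1)
 12  000111001111→0 (0)
 13  001110011110→0 (1)
 14  011100111101→0 (1)
 15  111001111011→1 (0)
 16  110011110110→1 (0)
 17  100111101100→1 (1)
 18  001111011001→0 (0)
 19  011110110010→0 (1)
 20  111101100101→1 (1)
 21  111011001011→1 (1)
 22  110110010111→1 (0)
 23  101100101110→1 (1)
 24  011001011101→0 (0)
 25  110010111010→1 (1)
 26  100101110101→1 (1)
 27  001011101011→0 (1)
 28  010111010111→0 (1)
 29  101110101111→1 (0)
 30  011101011110→0 (1)
 31  111010111101→1 (0)
 32  110101111010→1 (1)
 33  101011110101→1 (1)
 34  010111101011→0 (1)
 35  101111010111→1 (0)
 36  011110101110→0 (0)
 37  111101011100→1 (0)
 38  111010111000→1 (1)
 39  110101110001→1 (1)
 40  101011100011→1 (1)
 41  010111000111→0 (1)
 42  101110001111→1 (1)
 43  011100011111→0 (0)
 44  111000111110→1 (1)
 45  110001111101→1 (0)
 46  100011111010→1 (1)
 47  000111110101→0 (0)
 48  001111101010→0 (0)
 49  011111010100→0 (0)
 50  111110101000→1 (1)
 51  111101010001→1 (0)
 52  111010100010→1 (0)
 53  110101000100→1 (1)
 54  101010001001→1 (1)
 55  010100010011→0 (1)
 56  101000100111→1 (1)
 57  010001001111→0 (0)
 58  100010011110→1 (0)
 59  000100111100→0 (0)
 60  001001111000→0 (0)
 61  010011110000→0 (1)
 62  100111100001→1 (1)
 63  001111000011→0 (1)
 64  011110000111→0 (1)
 65  111100001111→1 (1)
 66  111000011111→1 (1)
 67  110000111111→1 (0)
 68  100001111110→1 (1)
 69  000011111101→0 (1)
 70  000111111011→0 (1)
 71  001111110111→0 (0)
 72  011111101110→0 (0)
 73  111111011100→1 (0)
 74  111110111000→1 (1)
 75  111101110001→1 (1)
 76  111011100011→1 (1)
 77  110111000111→1 (0)
 78  101110001110→1 (0)
 79  011100011100→0 (1)
 80  111000111001→1 (0)
 81  110001110010→1 (0)
 82  100011100100→1 (0)
 83  000111001000→0 (1)
 84  001110010001→0 (1)
 85  011100100011→0 (0)
 86  111001000110→1 (1)
 87  110010001101→1 (1)
 88  100100011011→1 (1)
 89  001000110111→0 (0)
 90  010001101110→0 (0)
 91  100011011100→1 (0)
 92  000110111000→0 (0)
 93  001101110000→0 (1)
 94  011011100001→0 (0)
 95  110111000010→1 (1)
 96  101110000101→1 (0)
 97  011100001010→0 (1)
 98  111000010101→1 (0)
 99  110000101010→1 (1)
100  100001010101→1 (0)
101  000010101010→0 (0)
102  000101010100→0 (0)
103  001010101000→0 (0)
104  010101010000→0 (0)
105  101010100000→1 (0)
106  010101000000→0 (0)
107  101010000000→1 (1)
108  010100000001→0 (1)
109  101000000011→1 (0)
110  010000000110→0 (0)
111  100000001100→1 (0)
112  000000011000→0 (1)
113  000000110001→0 (0)
114  000001100010→0 (1)
115  000011000101→0 (1)
116  000110001011→0 (0)
117  001100010110→0 (0)
118  011000101100→0 (0)

01101111001100011100111101100101110101111010111000111110101000100111100001111110111000111001000110111000010101010000000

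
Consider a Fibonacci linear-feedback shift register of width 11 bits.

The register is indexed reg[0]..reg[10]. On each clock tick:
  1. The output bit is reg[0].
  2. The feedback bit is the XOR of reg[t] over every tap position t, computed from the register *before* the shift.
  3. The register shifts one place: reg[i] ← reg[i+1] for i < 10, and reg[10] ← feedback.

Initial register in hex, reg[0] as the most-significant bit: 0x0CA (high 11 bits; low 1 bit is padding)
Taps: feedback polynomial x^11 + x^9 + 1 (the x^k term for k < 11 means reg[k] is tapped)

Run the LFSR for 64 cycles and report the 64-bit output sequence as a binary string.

0000110010101011010001000111010111110010001100101111100001001100

step | reg (before) | out | fb
   0 | 00001100101 | 0 | 0
   1 | 00011001010 | 0 | 1
   2 | 00110010101 | 0 | 0
   3 | 01100101010 | 0 | 1
   4 | 11001010101 | 1 | 1
   5 | 10010101011 | 1 | 0
   6 | 00101010110 | 0 | 1
   7 | 01010101101 | 0 | 0
   8 | 10101011010 | 1 | 0
   9 | 01010110100 | 0 | 0
  10 | 10101101000 | 1 | 1
  11 | 01011010001 | 0 | 0
  12 | 10110100010 | 1 | 0
  13 | 01101000100 | 0 | 0
  14 | 11010001000 | 1 | 1
  15 | 10100010001 | 1 | 1
  16 | 01000100011 | 0 | 1
  17 | 10001000111 | 1 | 0
  18 | 00010001110 | 0 | 1
  19 | 00100011101 | 0 | 0
  20 | 01000111010 | 0 | 1
  21 | 10001110101 | 1 | 1
  22 | 00011101011 | 0 | 1
  23 | 00111010111 | 0 | 1
  24 | 01110101111 | 0 | 1
  25 | 11101011111 | 1 | 0
  26 | 11010111110 | 1 | 0
  27 | 10101111100 | 1 | 1
  28 | 01011111001 | 0 | 0
  29 | 10111110010 | 1 | 0
  30 | 01111100100 | 0 | 0
  31 | 11111001000 | 1 | 1
  32 | 11110010001 | 1 | 1
  33 | 11100100011 | 1 | 0
  34 | 11001000110 | 1 | 0
  35 | 10010001100 | 1 | 1
  36 | 00100011001 | 0 | 0
  37 | 01000110010 | 0 | 1
  38 | 10001100101 | 1 | 1
  39 | 00011001011 | 0 | 1
  40 | 00110010111 | 0 | 1
  41 | 01100101111 | 0 | 1
  42 | 11001011111 | 1 | 0
  43 | 10010111110 | 1 | 0
  44 | 00101111100 | 0 | 0
  45 | 01011111000 | 0 | 0
  46 | 10111110000 | 1 | 1
  47 | 01111100001 | 0 | 0
  48 | 11111000010 | 1 | 0
  49 | 11110000100 | 1 | 1
  50 | 11100001001 | 1 | 1
  51 | 11000010011 | 1 | 0
  52 | 10000100110 | 1 | 0
  53 | 00001001100 | 0 | 0
  54 | 00010011000 | 0 | 0
  55 | 00100110000 | 0 | 0
  56 | 01001100000 | 0 | 0
  57 | 10011000000 | 1 | 1
  58 | 00110000001 | 0 | 0
  59 | 01100000010 | 0 | 1
  60 | 11000000101 | 1 | 1
  61 | 10000001011 | 1 | 0
  62 | 00000010110 | 0 | 1
  63 | 00000101101 | 0 | 0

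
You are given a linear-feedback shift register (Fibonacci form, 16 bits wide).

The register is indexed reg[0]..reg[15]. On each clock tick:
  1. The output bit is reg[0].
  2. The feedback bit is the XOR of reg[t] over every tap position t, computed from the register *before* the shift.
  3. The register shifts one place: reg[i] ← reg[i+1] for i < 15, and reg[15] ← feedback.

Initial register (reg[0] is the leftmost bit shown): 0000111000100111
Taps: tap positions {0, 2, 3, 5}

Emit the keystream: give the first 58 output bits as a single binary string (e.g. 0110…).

tick  register→output (feedback)
  0  0000111000100111→0 (1)
  1  0001110001001111→0 (0)
  2  0011100010011110→0 (0)
  3  0111000100111100→0 (0)
  4  1110001001111000→1 (0)
  5  1100010011110000→1 (0)
  6  1000100111100000→1 (1)
  7  0001001111000001→0 (1)
  8  0010011110000011→0 (0)
  9  0100111100000110→0 (1)
 10  1001111000001101→1 (1)
 11  0011110000011011→0 (1)
 12  0111100000110111→0 (0)
 13  1111000001101110→1 (1)
 14  1110000011011101→1 (0)
 15  1100000110111010→1 (1)
 16  1000001101110101→1 (1)
 17  0000011011101011→0 (1)
 18  0000110111010111→0 (1)
 19  0001101110101111→0 (1)
 20  0011011101011111→0 (1)
 21  0110111010111111→0 (0)
 22  1101110101111110→1 (1)
 23  1011101011111101→1 (1)
 24  0111010111111011→0 (1)
 25  1110101111110111→1 (0)
 26  1101011111101110→1 (1)
 27  1010111111011101→1 (1)
 28  0101111110111011→0 (0)
 29  1011111101110110→1 (0)
 30  0111111011101100→0 (1)
 31  1111110111011001→1 (0)
 32  1111101110110010→1 (1)
 33  1111011101100101→1 (0)
 34  1110111011001010→1 (1)
 35  1101110110010101→1 (1)
 36  1011101100101011→1 (1)
 37  0111011001010111→0 (1)
 38  1110110010101111→1 (1)
 39  1101100101011111→1 (0)
 40  1011001010111110→1 (1)
 41  0110010101111101→0 (0)
 42  1100101011111010→1 (1)
 43  1001010111110101→1 (1)
 44  0010101111101011→0 (1)
 45  0101011111010111→0 (0)
 46  1010111110101110→1 (1)
 47  0101111101011101→0 (0)
 48  1011111010111010→1 (0)
 49  0111110101110100→0 (1)
 50  1111101011101001→1 (1)
 51  1111010111010011→1 (0)
 52  1110101110100110→1 (0)
 53  1101011101001100→1 (1)
 54  1010111010011001→1 (1)
 55  0101110100110011→0 (0)
 56  1011101001100110→1 (1)
 57  0111010011001101→0 (1)

0000111000100111100000110111010111111011101100101011111010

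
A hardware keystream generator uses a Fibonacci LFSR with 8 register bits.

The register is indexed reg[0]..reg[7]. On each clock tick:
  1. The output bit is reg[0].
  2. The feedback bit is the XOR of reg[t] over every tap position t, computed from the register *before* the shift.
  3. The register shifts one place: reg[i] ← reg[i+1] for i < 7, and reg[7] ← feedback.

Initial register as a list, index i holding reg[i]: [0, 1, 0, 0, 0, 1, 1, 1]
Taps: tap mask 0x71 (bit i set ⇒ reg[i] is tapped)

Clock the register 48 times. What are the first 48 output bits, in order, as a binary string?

k : reg_k → out_k, fb_k
0: 01000111 → 0, fb=0
1: 10001110 → 1, fb=0
2: 00011100 → 0, fb=0
3: 00111000 → 0, fb=1
4: 01110001 → 0, fb=0
5: 11100010 → 1, fb=0
6: 11000100 → 1, fb=0
7: 10001000 → 1, fb=0
8: 00010000 → 0, fb=0
9: 00100000 → 0, fb=0
10: 01000000 → 0, fb=0
11: 10000000 → 1, fb=1
12: 00000001 → 0, fb=0
13: 00000010 → 0, fb=1
14: 00000101 → 0, fb=1
15: 00001011 → 0, fb=0
16: 00010110 → 0, fb=0
17: 00101100 → 0, fb=0
18: 01011000 → 0, fb=1
19: 10110001 → 1, fb=1
20: 01100011 → 0, fb=1
21: 11000111 → 1, fb=1
22: 10001111 → 1, fb=0
23: 00011110 → 0, fb=1
24: 00111101 → 0, fb=0
25: 01111010 → 0, fb=0
26: 11110100 → 1, fb=0
27: 11101000 → 1, fb=0
28: 11010000 → 1, fb=1
29: 10100001 → 1, fb=1
30: 01000011 → 0, fb=1
31: 10000111 → 1, fb=1
32: 00001111 → 0, fb=1
33: 00011111 → 0, fb=1
34: 00111111 → 0, fb=1
35: 01111111 → 0, fb=1
36: 11111111 → 1, fb=0
37: 11111110 → 1, fb=0
38: 11111100 → 1, fb=1
39: 11111001 → 1, fb=0
40: 11110010 → 1, fb=0
41: 11100100 → 1, fb=0
42: 11001000 → 1, fb=0
43: 10010000 → 1, fb=1
44: 00100001 → 0, fb=0
45: 01000010 → 0, fb=1
46: 10000101 → 1, fb=0
47: 00001010 → 0, fb=0

010001110001000000010110001111010000111111110010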